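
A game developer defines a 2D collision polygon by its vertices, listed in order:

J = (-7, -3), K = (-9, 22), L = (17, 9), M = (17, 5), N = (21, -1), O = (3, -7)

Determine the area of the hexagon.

514

Apply the shoelace formula: 2A = Σ (x_i·y_{i+1} − x_{i+1}·y_i), indices taken mod 6.
Σ = (-181) + (-455) + (-68) + (-122) + (-144) + (-58) = -1028
Area = |Σ|/2 = 514.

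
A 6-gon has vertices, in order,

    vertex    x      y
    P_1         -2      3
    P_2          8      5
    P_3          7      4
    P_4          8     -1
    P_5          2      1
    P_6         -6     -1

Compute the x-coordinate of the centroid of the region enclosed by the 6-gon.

Apply the shoelace (surveyor's) formula. First the cross-terms c_i = x_i·y_{i+1} − x_{i+1}·y_i:
  -34, -3, -39, 10, 4, -20  ⇒  2A = -82, A = -41.
Then Σ (x_i + x_{i+1})·c_i = -590, so x̄ = -590 / (6·(-41)) = 295/123.

295/123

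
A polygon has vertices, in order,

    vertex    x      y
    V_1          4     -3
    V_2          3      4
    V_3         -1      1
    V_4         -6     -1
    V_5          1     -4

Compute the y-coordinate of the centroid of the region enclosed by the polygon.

Apply the shoelace (surveyor's) formula. First the cross-terms c_i = x_i·y_{i+1} − x_{i+1}·y_i:
  25, 7, 7, 25, 13  ⇒  2A = 77, A = 38.5.
Then Σ (y_i + y_{i+1})·c_i = -156, so ȳ = -156 / (6·38.5) = -52/77.

-52/77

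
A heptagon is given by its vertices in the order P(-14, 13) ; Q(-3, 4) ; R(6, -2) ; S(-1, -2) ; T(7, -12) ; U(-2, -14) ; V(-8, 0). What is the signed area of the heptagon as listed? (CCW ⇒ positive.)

-180.5

Apply Gauss's area formula: 2A = Σ (x_i·y_{i+1} − x_{i+1}·y_i), indices taken mod 7.
Cross-terms: -17, -18, -14, 26, -122, -112, -104  ⇒  Σ = -361
Signed area = Σ/2 = -180.5 (negative ⇒ clockwise traversal).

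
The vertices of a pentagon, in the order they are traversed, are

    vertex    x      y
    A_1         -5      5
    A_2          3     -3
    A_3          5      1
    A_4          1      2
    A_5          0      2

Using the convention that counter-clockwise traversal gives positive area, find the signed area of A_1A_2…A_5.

Apply Gauss's area formula: 2A = Σ (x_i·y_{i+1} − x_{i+1}·y_i), indices taken mod 5.
Σ = (0) + (18) + (9) + (2) + (10) = 39
Signed area = Σ/2 = 19.5 (positive ⇒ counter-clockwise traversal).

19.5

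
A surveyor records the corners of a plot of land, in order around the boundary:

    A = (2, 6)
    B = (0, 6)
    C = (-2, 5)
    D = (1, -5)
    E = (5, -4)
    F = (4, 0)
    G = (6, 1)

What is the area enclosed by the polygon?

Apply Gauss's area formula: 2A = Σ (x_i·y_{i+1} − x_{i+1}·y_i), indices taken mod 7.
A→B: (2)(6) − (0)(6) = 12
B→C: (0)(5) − (-2)(6) = 12
C→D: (-2)(-5) − (1)(5) = 5
D→E: (1)(-4) − (5)(-5) = 21
E→F: (5)(0) − (4)(-4) = 16
F→G: (4)(1) − (6)(0) = 4
G→A: (6)(6) − (2)(1) = 34
Σ = 104
Area = |Σ|/2 = 52.

52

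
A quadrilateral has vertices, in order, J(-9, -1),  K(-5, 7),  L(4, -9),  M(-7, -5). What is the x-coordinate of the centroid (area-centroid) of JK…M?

-448/129

Apply Gauss's area formula. First the cross-terms c_i = x_i·y_{i+1} − x_{i+1}·y_i:
  -68, 17, -83, -38  ⇒  2A = -172, A = -86.
Then Σ (x_i + x_{i+1})·c_i = 1792, so x̄ = 1792 / (6·(-86)) = -448/129.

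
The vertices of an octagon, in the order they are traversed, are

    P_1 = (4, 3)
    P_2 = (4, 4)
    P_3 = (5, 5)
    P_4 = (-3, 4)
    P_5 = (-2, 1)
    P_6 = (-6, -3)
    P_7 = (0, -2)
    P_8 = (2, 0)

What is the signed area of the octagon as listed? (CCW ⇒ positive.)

39

Apply Gauss's area formula: 2A = Σ (x_i·y_{i+1} − x_{i+1}·y_i), indices taken mod 8.
Cross-terms: 4, 0, 35, 5, 12, 12, 4, 6  ⇒  Σ = 78
Signed area = Σ/2 = 39 (positive ⇒ counter-clockwise traversal).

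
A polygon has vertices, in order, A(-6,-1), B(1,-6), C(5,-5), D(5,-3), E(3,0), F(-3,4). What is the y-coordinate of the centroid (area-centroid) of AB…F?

Apply the shoelace formula. First the cross-terms c_i = x_i·y_{i+1} − x_{i+1}·y_i:
  37, 25, 10, 9, 12, 27  ⇒  2A = 120, A = 60.
Then Σ (y_i + y_{i+1})·c_i = -512, so ȳ = -512 / (6·60) = -64/45.

-64/45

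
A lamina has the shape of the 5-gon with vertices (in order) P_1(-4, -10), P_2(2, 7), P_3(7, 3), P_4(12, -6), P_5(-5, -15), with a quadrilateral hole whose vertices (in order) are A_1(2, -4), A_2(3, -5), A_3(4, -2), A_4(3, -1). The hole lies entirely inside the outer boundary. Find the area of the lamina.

170.5

Outer boundary:
Apply the surveyor's formula: 2A = Σ (x_i·y_{i+1} − x_{i+1}·y_i), indices taken mod 5.
Cross-terms: -8, -43, -78, -210, -10  ⇒  Σ = -349
Area = |Σ|/2 = 174.5.
Hole:
Apply Gauss's area formula: 2A = Σ (x_i·y_{i+1} − x_{i+1}·y_i), indices taken mod 4.
Cross-terms: 2, 14, 2, -10  ⇒  Σ = 8
Area = |Σ|/2 = 4.
Net area = 174.5 − 4 = 170.5.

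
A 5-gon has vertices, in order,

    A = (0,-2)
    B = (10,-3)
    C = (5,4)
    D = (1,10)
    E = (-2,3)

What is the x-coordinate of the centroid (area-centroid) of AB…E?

Apply the shoelace formula. First the cross-terms c_i = x_i·y_{i+1} − x_{i+1}·y_i:
  20, 55, 46, 23, 4  ⇒  2A = 148, A = 74.
Then Σ (x_i + x_{i+1})·c_i = 1270, so x̄ = 1270 / (6·74) = 635/222.

635/222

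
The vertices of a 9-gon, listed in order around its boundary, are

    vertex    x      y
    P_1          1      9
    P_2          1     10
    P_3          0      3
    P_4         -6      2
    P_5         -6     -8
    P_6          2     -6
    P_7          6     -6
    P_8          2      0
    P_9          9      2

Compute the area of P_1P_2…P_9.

P_1→P_2: (1)(10) − (1)(9) = 1
P_2→P_3: (1)(3) − (0)(10) = 3
P_3→P_4: (0)(2) − (-6)(3) = 18
P_4→P_5: (-6)(-8) − (-6)(2) = 60
P_5→P_6: (-6)(-6) − (2)(-8) = 52
P_6→P_7: (2)(-6) − (6)(-6) = 24
P_7→P_8: (6)(0) − (2)(-6) = 12
P_8→P_9: (2)(2) − (9)(0) = 4
P_9→P_1: (9)(9) − (1)(2) = 79
Σ = 253
Area = |Σ|/2 = 126.5.

126.5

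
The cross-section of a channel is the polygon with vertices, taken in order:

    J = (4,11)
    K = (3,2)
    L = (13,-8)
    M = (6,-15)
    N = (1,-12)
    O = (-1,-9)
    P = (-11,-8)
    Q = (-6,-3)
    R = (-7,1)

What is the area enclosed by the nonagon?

Σ = (-25) + (-50) + (-147) + (-57) + (-21) + (-91) + (-15) + (-27) + (-81) = -514
Area = |Σ|/2 = 257.

257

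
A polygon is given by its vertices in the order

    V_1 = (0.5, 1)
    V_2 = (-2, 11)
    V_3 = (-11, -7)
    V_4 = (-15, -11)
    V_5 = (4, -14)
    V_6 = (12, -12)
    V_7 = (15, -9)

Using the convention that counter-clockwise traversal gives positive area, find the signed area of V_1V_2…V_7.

Apply the shoelace formula: 2A = Σ (x_i·y_{i+1} − x_{i+1}·y_i), indices taken mod 7.
V_1→V_2: (0.5)(11) − (-2)(1) = 7.5
V_2→V_3: (-2)(-7) − (-11)(11) = 135
V_3→V_4: (-11)(-11) − (-15)(-7) = 16
V_4→V_5: (-15)(-14) − (4)(-11) = 254
V_5→V_6: (4)(-12) − (12)(-14) = 120
V_6→V_7: (12)(-9) − (15)(-12) = 72
V_7→V_1: (15)(1) − (0.5)(-9) = 19.5
Σ = 624
Signed area = Σ/2 = 312 (positive ⇒ counter-clockwise traversal).

312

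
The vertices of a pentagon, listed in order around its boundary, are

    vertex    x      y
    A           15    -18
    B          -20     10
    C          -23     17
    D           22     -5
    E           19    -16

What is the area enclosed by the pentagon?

Apply the surveyor's formula: 2A = Σ (x_i·y_{i+1} − x_{i+1}·y_i), indices taken mod 5.
Σ = (-210) + (-110) + (-259) + (-257) + (-102) = -938
Area = |Σ|/2 = 469.

469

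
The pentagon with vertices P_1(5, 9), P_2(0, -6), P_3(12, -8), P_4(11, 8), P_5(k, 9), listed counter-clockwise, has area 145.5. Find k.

11

The doubled signed area Σ (x_i y_{i+1} − x_{i+1} y_i) is linear in k.
With k=0 it equals 280; the coefficient of k is 1 (from the two edges through P_5).
So 1·k + 280 = 2·145.5 = 291 ⇒ k = 11.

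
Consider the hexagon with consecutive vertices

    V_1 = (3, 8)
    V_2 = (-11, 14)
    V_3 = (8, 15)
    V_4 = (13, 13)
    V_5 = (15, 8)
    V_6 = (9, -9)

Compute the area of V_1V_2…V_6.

218.5

Apply the surveyor's formula: 2A = Σ (x_i·y_{i+1} − x_{i+1}·y_i), indices taken mod 6.
Σ = (130) + (-277) + (-91) + (-91) + (-207) + (99) = -437
Area = |Σ|/2 = 218.5.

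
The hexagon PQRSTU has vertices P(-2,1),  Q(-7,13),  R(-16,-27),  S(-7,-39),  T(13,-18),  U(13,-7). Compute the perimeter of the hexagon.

|PQ| = √((-5)² + (12)²) = √169 = 13
|QR| = √((-9)² + (-40)²) = √1681 = 41
|RS| = √((9)² + (-12)²) = √225 = 15
|ST| = √((20)² + (21)²) = √841 = 29
|TU| = √((0)² + (11)²) = √121 = 11
|UP| = √((-15)² + (8)²) = √289 = 17
Perimeter = 13 + 41 + 15 + 29 + 11 + 17 = 126.

126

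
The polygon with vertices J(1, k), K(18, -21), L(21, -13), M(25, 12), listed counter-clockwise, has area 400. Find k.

Write out the shoelace sum; only the two edges meeting at J involve k:
2·Area = [(25·k − 1·12) + (1·(-21) − 18·k)] + 784
       = 7·k + 751 = 800
⇒ k = 7.

7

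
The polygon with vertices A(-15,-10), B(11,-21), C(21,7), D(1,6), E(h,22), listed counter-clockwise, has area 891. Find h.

Write out the shoelace sum; only the two edges meeting at E involve h:
2·Area = [(1·22 − h·6) + (h·(-10) − (-15)·22)] + 1062
       = -16·h + 1414 = 1782
⇒ h = -23.

-23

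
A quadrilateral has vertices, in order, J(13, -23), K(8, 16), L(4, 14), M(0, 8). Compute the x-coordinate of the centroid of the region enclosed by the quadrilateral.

158/23

Apply the surveyor's formula. First the cross-terms c_i = x_i·y_{i+1} − x_{i+1}·y_i:
  392, 48, 32, -104  ⇒  2A = 368, A = 184.
Then Σ (x_i + x_{i+1})·c_i = 7584, so x̄ = 7584 / (6·184) = 158/23.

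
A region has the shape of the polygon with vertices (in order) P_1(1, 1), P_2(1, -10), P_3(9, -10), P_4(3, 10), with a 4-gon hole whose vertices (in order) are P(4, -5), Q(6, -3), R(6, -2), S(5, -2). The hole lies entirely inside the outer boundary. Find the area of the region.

Outer boundary:
Apply the shoelace (surveyor's) formula: 2A = Σ (x_i·y_{i+1} − x_{i+1}·y_i), indices taken mod 4.
Σ = (-11) + (80) + (120) + (-7) = 182
Area = |Σ|/2 = 91.
Hole:
Σ = (18) + (6) + (-2) + (-17) = 5
Area = |Σ|/2 = 2.5.
Net area = 91 − 2.5 = 88.5.

88.5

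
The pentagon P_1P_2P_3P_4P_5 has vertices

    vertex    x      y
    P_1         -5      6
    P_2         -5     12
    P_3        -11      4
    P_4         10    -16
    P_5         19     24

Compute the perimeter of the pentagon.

|P_1P_2| = √((0)² + (6)²) = √36 = 6
|P_2P_3| = √((-6)² + (-8)²) = √100 = 10
|P_3P_4| = √((21)² + (-20)²) = √841 = 29
|P_4P_5| = √((9)² + (40)²) = √1681 = 41
|P_5P_1| = √((-24)² + (-18)²) = √900 = 30
Perimeter = 6 + 10 + 29 + 41 + 30 = 116.

116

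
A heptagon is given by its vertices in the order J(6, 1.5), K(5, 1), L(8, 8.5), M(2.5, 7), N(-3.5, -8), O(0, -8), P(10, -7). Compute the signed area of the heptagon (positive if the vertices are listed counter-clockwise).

Apply the shoelace formula: 2A = Σ (x_i·y_{i+1} − x_{i+1}·y_i), indices taken mod 7.
J→K: (6)(1) − (5)(1.5) = -1.5
K→L: (5)(8.5) − (8)(1) = 34.5
L→M: (8)(7) − (2.5)(8.5) = 34.75
M→N: (2.5)(-8) − (-3.5)(7) = 4.5
N→O: (-3.5)(-8) − (0)(-8) = 28
O→P: (0)(-7) − (10)(-8) = 80
P→J: (10)(1.5) − (6)(-7) = 57
Σ = 237.25
Signed area = Σ/2 = 118.625 (positive ⇒ counter-clockwise traversal).

118.625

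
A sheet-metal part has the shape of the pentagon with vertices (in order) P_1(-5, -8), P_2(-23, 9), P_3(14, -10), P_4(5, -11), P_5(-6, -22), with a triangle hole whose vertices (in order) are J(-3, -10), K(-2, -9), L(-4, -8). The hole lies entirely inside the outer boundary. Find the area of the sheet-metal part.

232

Outer boundary:
Σ = (-229) + (104) + (-104) + (-176) + (-62) = -467
Area = |Σ|/2 = 233.5.
Hole:
Cross-terms: 7, -20, 16  ⇒  Σ = 3
Area = |Σ|/2 = 1.5.
Net area = 233.5 − 1.5 = 232.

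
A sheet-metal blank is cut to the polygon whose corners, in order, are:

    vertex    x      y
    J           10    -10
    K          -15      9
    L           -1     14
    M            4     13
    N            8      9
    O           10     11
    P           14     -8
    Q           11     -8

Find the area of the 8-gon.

344

Apply Gauss's area formula: 2A = Σ (x_i·y_{i+1} − x_{i+1}·y_i), indices taken mod 8.
Cross-terms: -60, -201, -69, -68, -2, -234, -24, -30  ⇒  Σ = -688
Area = |Σ|/2 = 344.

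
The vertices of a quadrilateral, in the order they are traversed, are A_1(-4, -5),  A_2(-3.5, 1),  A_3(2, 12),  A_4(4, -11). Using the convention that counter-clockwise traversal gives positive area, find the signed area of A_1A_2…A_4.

-99.75

A_1→A_2: (-4)(1) − (-3.5)(-5) = -21.5
A_2→A_3: (-3.5)(12) − (2)(1) = -44
A_3→A_4: (2)(-11) − (4)(12) = -70
A_4→A_1: (4)(-5) − (-4)(-11) = -64
Σ = -199.5
Signed area = Σ/2 = -99.75 (negative ⇒ clockwise traversal).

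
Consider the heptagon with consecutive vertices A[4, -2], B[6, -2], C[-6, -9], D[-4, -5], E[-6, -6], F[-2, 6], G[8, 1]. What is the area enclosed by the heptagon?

96

Apply the shoelace formula: 2A = Σ (x_i·y_{i+1} − x_{i+1}·y_i), indices taken mod 7.
A→B: (4)(-2) − (6)(-2) = 4
B→C: (6)(-9) − (-6)(-2) = -66
C→D: (-6)(-5) − (-4)(-9) = -6
D→E: (-4)(-6) − (-6)(-5) = -6
E→F: (-6)(6) − (-2)(-6) = -48
F→G: (-2)(1) − (8)(6) = -50
G→A: (8)(-2) − (4)(1) = -20
Σ = -192
Area = |Σ|/2 = 96.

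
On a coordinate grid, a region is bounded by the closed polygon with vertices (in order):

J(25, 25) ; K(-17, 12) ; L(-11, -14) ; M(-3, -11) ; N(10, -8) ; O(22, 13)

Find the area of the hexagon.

919.5

Apply Gauss's area formula: 2A = Σ (x_i·y_{i+1} − x_{i+1}·y_i), indices taken mod 6.
Σ = (725) + (370) + (79) + (134) + (306) + (225) = 1839
Area = |Σ|/2 = 919.5.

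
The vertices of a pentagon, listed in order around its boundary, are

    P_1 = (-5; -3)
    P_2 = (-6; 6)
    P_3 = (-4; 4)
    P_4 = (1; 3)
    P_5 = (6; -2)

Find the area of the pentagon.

56

Σ = (-48) + (0) + (-16) + (-20) + (-28) = -112
Area = |Σ|/2 = 56.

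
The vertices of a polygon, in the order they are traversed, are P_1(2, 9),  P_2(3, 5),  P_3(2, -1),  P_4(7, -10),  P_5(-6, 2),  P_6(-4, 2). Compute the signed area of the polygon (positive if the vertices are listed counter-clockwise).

-66.5

Apply the shoelace formula: 2A = Σ (x_i·y_{i+1} − x_{i+1}·y_i), indices taken mod 6.
Σ = (-17) + (-13) + (-13) + (-46) + (-4) + (-40) = -133
Signed area = Σ/2 = -66.5 (negative ⇒ clockwise traversal).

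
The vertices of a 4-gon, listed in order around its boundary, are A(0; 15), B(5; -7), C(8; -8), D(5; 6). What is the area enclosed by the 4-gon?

Apply the shoelace formula: 2A = Σ (x_i·y_{i+1} − x_{i+1}·y_i), indices taken mod 4.
A→B: (0)(-7) − (5)(15) = -75
B→C: (5)(-8) − (8)(-7) = 16
C→D: (8)(6) − (5)(-8) = 88
D→A: (5)(15) − (0)(6) = 75
Σ = 104
Area = |Σ|/2 = 52.

52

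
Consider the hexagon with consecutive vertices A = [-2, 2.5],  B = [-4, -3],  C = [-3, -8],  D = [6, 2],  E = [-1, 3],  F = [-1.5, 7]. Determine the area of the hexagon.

Σ = (16) + (23) + (42) + (20) + (-2.5) + (10.25) = 108.75
Area = |Σ|/2 = 54.375.

54.375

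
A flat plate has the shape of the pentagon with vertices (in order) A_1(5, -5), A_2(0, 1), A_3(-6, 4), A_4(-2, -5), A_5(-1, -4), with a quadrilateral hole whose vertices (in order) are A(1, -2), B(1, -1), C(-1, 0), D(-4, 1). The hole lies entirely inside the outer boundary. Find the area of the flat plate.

Outer boundary:
Apply the surveyor's formula: 2A = Σ (x_i·y_{i+1} − x_{i+1}·y_i), indices taken mod 5.
Σ = (5) + (6) + (38) + (3) + (25) = 77
Area = |Σ|/2 = 38.5.
Hole:
Cross-terms: 1, -1, -1, 7  ⇒  Σ = 6
Area = |Σ|/2 = 3.
Net area = 38.5 − 3 = 35.5.

35.5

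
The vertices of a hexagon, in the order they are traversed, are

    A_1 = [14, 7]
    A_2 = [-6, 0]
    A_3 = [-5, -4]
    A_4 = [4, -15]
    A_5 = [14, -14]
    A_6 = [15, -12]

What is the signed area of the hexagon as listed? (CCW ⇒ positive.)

Cross-terms: 42, 24, 91, 154, 42, 273  ⇒  Σ = 626
Signed area = Σ/2 = 313 (positive ⇒ counter-clockwise traversal).

313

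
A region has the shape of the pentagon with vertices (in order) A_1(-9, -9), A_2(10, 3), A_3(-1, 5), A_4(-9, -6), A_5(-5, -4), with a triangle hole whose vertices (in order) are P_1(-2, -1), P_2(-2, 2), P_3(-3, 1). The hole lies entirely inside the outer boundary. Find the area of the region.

Outer boundary:
Apply the surveyor's formula: 2A = Σ (x_i·y_{i+1} − x_{i+1}·y_i), indices taken mod 5.
A_1→A_2: (-9)(3) − (10)(-9) = 63
A_2→A_3: (10)(5) − (-1)(3) = 53
A_3→A_4: (-1)(-6) − (-9)(5) = 51
A_4→A_5: (-9)(-4) − (-5)(-6) = 6
A_5→A_1: (-5)(-9) − (-9)(-4) = 9
Σ = 182
Area = |Σ|/2 = 91.
Hole:
Apply the surveyor's formula: 2A = Σ (x_i·y_{i+1} − x_{i+1}·y_i), indices taken mod 3.
Σ = (-6) + (4) + (5) = 3
Area = |Σ|/2 = 1.5.
Net area = 91 − 1.5 = 89.5.

89.5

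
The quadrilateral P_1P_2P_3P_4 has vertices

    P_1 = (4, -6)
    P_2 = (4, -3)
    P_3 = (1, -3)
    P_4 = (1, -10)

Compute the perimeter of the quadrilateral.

18

|P_1P_2| = √((0)² + (3)²) = √9 = 3
|P_2P_3| = √((-3)² + (0)²) = √9 = 3
|P_3P_4| = √((0)² + (-7)²) = √49 = 7
|P_4P_1| = √((3)² + (4)²) = √25 = 5
Perimeter = 3 + 3 + 7 + 5 = 18.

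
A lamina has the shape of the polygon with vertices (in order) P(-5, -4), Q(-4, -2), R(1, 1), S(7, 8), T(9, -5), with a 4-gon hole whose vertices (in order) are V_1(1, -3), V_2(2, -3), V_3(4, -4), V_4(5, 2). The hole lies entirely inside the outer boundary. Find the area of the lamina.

78.5

Outer boundary:
P→Q: (-5)(-2) − (-4)(-4) = -6
Q→R: (-4)(1) − (1)(-2) = -2
R→S: (1)(8) − (7)(1) = 1
S→T: (7)(-5) − (9)(8) = -107
T→P: (9)(-4) − (-5)(-5) = -61
Σ = -175
Area = |Σ|/2 = 87.5.
Hole:
Apply the shoelace (surveyor's) formula: 2A = Σ (x_i·y_{i+1} − x_{i+1}·y_i), indices taken mod 4.
V_1→V_2: (1)(-3) − (2)(-3) = 3
V_2→V_3: (2)(-4) − (4)(-3) = 4
V_3→V_4: (4)(2) − (5)(-4) = 28
V_4→V_1: (5)(-3) − (1)(2) = -17
Σ = 18
Area = |Σ|/2 = 9.
Net area = 87.5 − 9 = 78.5.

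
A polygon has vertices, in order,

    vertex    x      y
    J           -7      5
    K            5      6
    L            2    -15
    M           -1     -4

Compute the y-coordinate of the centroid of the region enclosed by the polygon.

-5/7

Apply the shoelace formula. First the cross-terms c_i = x_i·y_{i+1} − x_{i+1}·y_i:
  -67, -87, -23, -33  ⇒  2A = -210, A = -105.
Then Σ (y_i + y_{i+1})·c_i = 450, so ȳ = 450 / (6·(-105)) = -5/7.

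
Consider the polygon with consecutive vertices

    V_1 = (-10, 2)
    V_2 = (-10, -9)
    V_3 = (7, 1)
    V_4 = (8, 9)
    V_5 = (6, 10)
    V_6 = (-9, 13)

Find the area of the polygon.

V_1→V_2: (-10)(-9) − (-10)(2) = 110
V_2→V_3: (-10)(1) − (7)(-9) = 53
V_3→V_4: (7)(9) − (8)(1) = 55
V_4→V_5: (8)(10) − (6)(9) = 26
V_5→V_6: (6)(13) − (-9)(10) = 168
V_6→V_1: (-9)(2) − (-10)(13) = 112
Σ = 524
Area = |Σ|/2 = 262.

262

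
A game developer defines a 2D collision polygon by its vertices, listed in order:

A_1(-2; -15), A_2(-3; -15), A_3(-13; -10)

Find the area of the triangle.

Apply the shoelace (surveyor's) formula: 2A = Σ (x_i·y_{i+1} − x_{i+1}·y_i), indices taken mod 3.
Σ = (-15) + (-165) + (175) = -5
Area = |Σ|/2 = 2.5.

2.5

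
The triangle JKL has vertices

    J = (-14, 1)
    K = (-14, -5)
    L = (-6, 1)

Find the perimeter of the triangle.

24

|JK| = √((0)² + (-6)²) = √36 = 6
|KL| = √((8)² + (6)²) = √100 = 10
|LJ| = √((-8)² + (0)²) = √64 = 8
Perimeter = 6 + 10 + 8 = 24.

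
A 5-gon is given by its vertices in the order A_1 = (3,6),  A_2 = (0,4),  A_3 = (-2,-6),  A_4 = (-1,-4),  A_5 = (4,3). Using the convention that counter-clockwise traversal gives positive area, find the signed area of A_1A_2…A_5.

25

Apply Gauss's area formula: 2A = Σ (x_i·y_{i+1} − x_{i+1}·y_i), indices taken mod 5.
Σ = (12) + (8) + (2) + (13) + (15) = 50
Signed area = Σ/2 = 25 (positive ⇒ counter-clockwise traversal).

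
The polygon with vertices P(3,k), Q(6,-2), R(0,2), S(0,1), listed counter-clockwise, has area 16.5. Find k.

Write out the shoelace sum; only the two edges meeting at P involve k:
2·Area = [(0·k − 3·1) + (3·(-2) − 6·k)] + 12
       = -6·k + 3 = 33
⇒ k = -5.

-5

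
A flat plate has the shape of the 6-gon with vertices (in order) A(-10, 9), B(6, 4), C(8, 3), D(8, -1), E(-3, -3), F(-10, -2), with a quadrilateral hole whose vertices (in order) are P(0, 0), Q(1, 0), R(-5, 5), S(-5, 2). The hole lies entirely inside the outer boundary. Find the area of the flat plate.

Outer boundary:
Σ = (-94) + (-14) + (-32) + (-27) + (-24) + (-110) = -301
Area = |Σ|/2 = 150.5.
Hole:
Apply the surveyor's formula: 2A = Σ (x_i·y_{i+1} − x_{i+1}·y_i), indices taken mod 4.
Cross-terms: 0, 5, 15, 0  ⇒  Σ = 20
Area = |Σ|/2 = 10.
Net area = 150.5 − 10 = 140.5.

140.5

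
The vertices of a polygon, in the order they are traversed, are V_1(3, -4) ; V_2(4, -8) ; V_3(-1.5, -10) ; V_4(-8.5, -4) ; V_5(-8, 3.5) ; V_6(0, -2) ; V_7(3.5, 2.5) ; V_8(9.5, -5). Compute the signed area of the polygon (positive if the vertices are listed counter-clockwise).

Apply the shoelace formula: 2A = Σ (x_i·y_{i+1} − x_{i+1}·y_i), indices taken mod 8.
V_1→V_2: (3)(-8) − (4)(-4) = -8
V_2→V_3: (4)(-10) − (-1.5)(-8) = -52
V_3→V_4: (-1.5)(-4) − (-8.5)(-10) = -79
V_4→V_5: (-8.5)(3.5) − (-8)(-4) = -61.75
V_5→V_6: (-8)(-2) − (0)(3.5) = 16
V_6→V_7: (0)(2.5) − (3.5)(-2) = 7
V_7→V_8: (3.5)(-5) − (9.5)(2.5) = -41.25
V_8→V_1: (9.5)(-4) − (3)(-5) = -23
Σ = -242
Signed area = Σ/2 = -121 (negative ⇒ clockwise traversal).

-121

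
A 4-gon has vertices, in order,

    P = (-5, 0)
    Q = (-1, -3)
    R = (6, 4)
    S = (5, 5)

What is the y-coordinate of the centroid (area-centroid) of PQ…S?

23/24

Apply the surveyor's formula. First the cross-terms c_i = x_i·y_{i+1} − x_{i+1}·y_i:
  15, 14, 10, 25  ⇒  2A = 64, A = 32.
Then Σ (y_i + y_{i+1})·c_i = 184, so ȳ = 184 / (6·32) = 23/24.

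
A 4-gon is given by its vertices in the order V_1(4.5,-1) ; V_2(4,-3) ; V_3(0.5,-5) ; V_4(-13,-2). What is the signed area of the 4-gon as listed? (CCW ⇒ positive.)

-36

Σ = (-9.5) + (-18.5) + (-66) + (22) = -72
Signed area = Σ/2 = -36 (negative ⇒ clockwise traversal).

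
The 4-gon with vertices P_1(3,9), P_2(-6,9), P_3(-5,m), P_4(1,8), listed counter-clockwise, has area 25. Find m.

Write out the shoelace sum; only the two edges meeting at P_3 involve m:
2·Area = [((-6)·m − (-5)·9) + ((-5)·8 − 1·m)] + 66
       = -7·m + 71 = 50
⇒ m = 3.

3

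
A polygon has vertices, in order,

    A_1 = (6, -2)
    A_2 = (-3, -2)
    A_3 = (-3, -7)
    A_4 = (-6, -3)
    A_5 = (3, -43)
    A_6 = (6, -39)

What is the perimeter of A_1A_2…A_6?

102

|A_1A_2| = √((-9)² + (0)²) = √81 = 9
|A_2A_3| = √((0)² + (-5)²) = √25 = 5
|A_3A_4| = √((-3)² + (4)²) = √25 = 5
|A_4A_5| = √((9)² + (-40)²) = √1681 = 41
|A_5A_6| = √((3)² + (4)²) = √25 = 5
|A_6A_1| = √((0)² + (37)²) = √1369 = 37
Perimeter = 9 + 5 + 5 + 41 + 5 + 37 = 102.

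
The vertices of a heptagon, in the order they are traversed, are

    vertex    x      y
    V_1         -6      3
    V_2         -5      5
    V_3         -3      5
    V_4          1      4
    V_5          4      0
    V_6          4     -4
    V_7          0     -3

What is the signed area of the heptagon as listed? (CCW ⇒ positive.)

Σ = (-15) + (-10) + (-17) + (-16) + (-16) + (-12) + (-18) = -104
Signed area = Σ/2 = -52 (negative ⇒ clockwise traversal).

-52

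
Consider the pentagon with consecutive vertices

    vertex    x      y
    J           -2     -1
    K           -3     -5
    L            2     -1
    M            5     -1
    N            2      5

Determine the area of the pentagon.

29

Apply the surveyor's formula: 2A = Σ (x_i·y_{i+1} − x_{i+1}·y_i), indices taken mod 5.
Cross-terms: 7, 13, 3, 27, 8  ⇒  Σ = 58
Area = |Σ|/2 = 29.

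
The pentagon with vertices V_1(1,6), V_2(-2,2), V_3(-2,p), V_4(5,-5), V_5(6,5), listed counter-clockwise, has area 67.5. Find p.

Write out the shoelace sum; only the two edges meeting at V_3 involve p:
2·Area = [((-2)·p − (-2)·2) + ((-2)·(-5) − 5·p)] + 100
       = -7·p + 114 = 135
⇒ p = -3.

-3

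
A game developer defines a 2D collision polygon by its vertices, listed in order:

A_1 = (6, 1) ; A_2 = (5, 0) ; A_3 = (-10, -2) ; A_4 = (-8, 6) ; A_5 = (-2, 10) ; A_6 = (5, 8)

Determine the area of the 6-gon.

Σ = (-5) + (-10) + (-76) + (-68) + (-66) + (-43) = -268
Area = |Σ|/2 = 134.

134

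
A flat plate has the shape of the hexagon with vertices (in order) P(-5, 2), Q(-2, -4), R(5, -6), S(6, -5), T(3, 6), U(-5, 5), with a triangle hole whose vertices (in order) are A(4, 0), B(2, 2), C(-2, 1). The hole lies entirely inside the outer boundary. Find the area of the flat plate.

Outer boundary:
P→Q: (-5)(-4) − (-2)(2) = 24
Q→R: (-2)(-6) − (5)(-4) = 32
R→S: (5)(-5) − (6)(-6) = 11
S→T: (6)(6) − (3)(-5) = 51
T→U: (3)(5) − (-5)(6) = 45
U→P: (-5)(2) − (-5)(5) = 15
Σ = 178
Area = |Σ|/2 = 89.
Hole:
Apply the shoelace (surveyor's) formula: 2A = Σ (x_i·y_{i+1} − x_{i+1}·y_i), indices taken mod 3.
A→B: (4)(2) − (2)(0) = 8
B→C: (2)(1) − (-2)(2) = 6
C→A: (-2)(0) − (4)(1) = -4
Σ = 10
Area = |Σ|/2 = 5.
Net area = 89 − 5 = 84.

84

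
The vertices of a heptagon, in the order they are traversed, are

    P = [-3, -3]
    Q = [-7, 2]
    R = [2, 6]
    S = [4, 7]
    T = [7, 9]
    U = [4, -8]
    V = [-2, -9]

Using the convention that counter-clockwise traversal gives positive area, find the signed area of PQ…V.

-130.5

Cross-terms: -27, -46, -10, -13, -92, -52, -21  ⇒  Σ = -261
Signed area = Σ/2 = -130.5 (negative ⇒ clockwise traversal).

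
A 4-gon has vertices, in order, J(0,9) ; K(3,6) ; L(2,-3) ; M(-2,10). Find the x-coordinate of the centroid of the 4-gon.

Apply Gauss's area formula. First the cross-terms c_i = x_i·y_{i+1} − x_{i+1}·y_i:
  -27, -21, 14, -18  ⇒  2A = -52, A = -26.
Then Σ (x_i + x_{i+1})·c_i = -150, so x̄ = -150 / (6·(-26)) = 25/26.

25/26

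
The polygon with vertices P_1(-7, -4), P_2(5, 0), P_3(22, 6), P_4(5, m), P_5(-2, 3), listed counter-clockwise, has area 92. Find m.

5

The doubled signed area Σ (x_i y_{i+1} − x_{i+1} y_i) is linear in m.
With m=0 it equals 64; the coefficient of m is 24 (from the two edges through P_4).
So 24·m + 64 = 2·92 = 184 ⇒ m = 5.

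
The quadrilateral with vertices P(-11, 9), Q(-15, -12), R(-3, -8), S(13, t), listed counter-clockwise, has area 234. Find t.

The doubled signed area Σ (x_i y_{i+1} − x_{i+1} y_i) is linear in t.
With t=0 it equals 572; the coefficient of t is 8 (from the two edges through S).
So 8·t + 572 = 2·234 = 468 ⇒ t = -13.

-13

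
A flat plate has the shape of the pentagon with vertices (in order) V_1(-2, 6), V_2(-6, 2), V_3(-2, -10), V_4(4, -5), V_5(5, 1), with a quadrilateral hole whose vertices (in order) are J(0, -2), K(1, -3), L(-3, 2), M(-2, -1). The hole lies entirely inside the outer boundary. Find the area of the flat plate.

100.5

Outer boundary:
Apply the surveyor's formula: 2A = Σ (x_i·y_{i+1} − x_{i+1}·y_i), indices taken mod 5.
Cross-terms: 32, 64, 50, 29, 32  ⇒  Σ = 207
Area = |Σ|/2 = 103.5.
Hole:
Σ = (2) + (-7) + (7) + (4) = 6
Area = |Σ|/2 = 3.
Net area = 103.5 − 3 = 100.5.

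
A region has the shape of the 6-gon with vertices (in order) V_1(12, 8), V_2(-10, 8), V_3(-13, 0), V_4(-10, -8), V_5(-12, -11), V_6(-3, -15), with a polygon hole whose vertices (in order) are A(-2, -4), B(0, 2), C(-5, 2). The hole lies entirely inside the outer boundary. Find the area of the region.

335.5

Outer boundary:
Cross-terms: 176, 104, 104, 14, 147, 156  ⇒  Σ = 701
Area = |Σ|/2 = 350.5.
Hole:
Apply the shoelace formula: 2A = Σ (x_i·y_{i+1} − x_{i+1}·y_i), indices taken mod 3.
Σ = (-4) + (10) + (24) = 30
Area = |Σ|/2 = 15.
Net area = 350.5 − 15 = 335.5.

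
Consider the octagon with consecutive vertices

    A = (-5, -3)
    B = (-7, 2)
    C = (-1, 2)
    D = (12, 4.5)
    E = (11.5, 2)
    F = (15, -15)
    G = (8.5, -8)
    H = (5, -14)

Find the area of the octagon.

229.125

A→B: (-5)(2) − (-7)(-3) = -31
B→C: (-7)(2) − (-1)(2) = -12
C→D: (-1)(4.5) − (12)(2) = -28.5
D→E: (12)(2) − (11.5)(4.5) = -27.75
E→F: (11.5)(-15) − (15)(2) = -202.5
F→G: (15)(-8) − (8.5)(-15) = 7.5
G→H: (8.5)(-14) − (5)(-8) = -79
H→A: (5)(-3) − (-5)(-14) = -85
Σ = -458.25
Area = |Σ|/2 = 229.125.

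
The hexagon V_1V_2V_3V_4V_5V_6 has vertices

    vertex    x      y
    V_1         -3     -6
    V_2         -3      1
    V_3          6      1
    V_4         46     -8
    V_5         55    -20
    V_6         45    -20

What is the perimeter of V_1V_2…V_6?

132

|V_1V_2| = √((0)² + (7)²) = √49 = 7
|V_2V_3| = √((9)² + (0)²) = √81 = 9
|V_3V_4| = √((40)² + (-9)²) = √1681 = 41
|V_4V_5| = √((9)² + (-12)²) = √225 = 15
|V_5V_6| = √((-10)² + (0)²) = √100 = 10
|V_6V_1| = √((-48)² + (14)²) = √2500 = 50
Perimeter = 7 + 9 + 41 + 15 + 10 + 50 = 132.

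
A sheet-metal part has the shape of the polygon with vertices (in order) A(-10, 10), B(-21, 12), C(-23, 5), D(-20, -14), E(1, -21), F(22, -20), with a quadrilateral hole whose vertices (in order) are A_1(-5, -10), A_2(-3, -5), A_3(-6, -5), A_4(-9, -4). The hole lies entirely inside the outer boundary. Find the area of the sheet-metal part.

Outer boundary:
Apply the shoelace formula: 2A = Σ (x_i·y_{i+1} − x_{i+1}·y_i), indices taken mod 6.
Σ = (90) + (171) + (422) + (434) + (442) + (20) = 1579
Area = |Σ|/2 = 789.5.
Hole:
A_1→A_2: (-5)(-5) − (-3)(-10) = -5
A_2→A_3: (-3)(-5) − (-6)(-5) = -15
A_3→A_4: (-6)(-4) − (-9)(-5) = -21
A_4→A_1: (-9)(-10) − (-5)(-4) = 70
Σ = 29
Area = |Σ|/2 = 14.5.
Net area = 789.5 − 14.5 = 775.

775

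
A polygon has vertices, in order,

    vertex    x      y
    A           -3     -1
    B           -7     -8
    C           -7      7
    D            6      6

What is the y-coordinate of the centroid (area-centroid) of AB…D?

2.25

Apply the shoelace formula. First the cross-terms c_i = x_i·y_{i+1} − x_{i+1}·y_i:
  17, -105, -84, 12  ⇒  2A = -160, A = -80.
Then Σ (y_i + y_{i+1})·c_i = -1080, so ȳ = -1080 / (6·(-80)) = 2.25.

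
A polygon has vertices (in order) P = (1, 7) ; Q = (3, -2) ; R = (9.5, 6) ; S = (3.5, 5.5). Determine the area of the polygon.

32.125

Apply the shoelace (surveyor's) formula: 2A = Σ (x_i·y_{i+1} − x_{i+1}·y_i), indices taken mod 4.
P→Q: (1)(-2) − (3)(7) = -23
Q→R: (3)(6) − (9.5)(-2) = 37
R→S: (9.5)(5.5) − (3.5)(6) = 31.25
S→P: (3.5)(7) − (1)(5.5) = 19
Σ = 64.25
Area = |Σ|/2 = 32.125.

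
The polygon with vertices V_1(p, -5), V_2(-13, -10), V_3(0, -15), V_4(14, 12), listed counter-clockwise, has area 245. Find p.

-10

The doubled signed area Σ (x_i y_{i+1} − x_{i+1} y_i) is linear in p.
With p=0 it equals 270; the coefficient of p is -22 (from the two edges through V_1).
So -22·p + 270 = 2·245 = 490 ⇒ p = -10.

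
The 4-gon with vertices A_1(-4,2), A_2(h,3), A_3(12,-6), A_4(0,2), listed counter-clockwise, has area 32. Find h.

Write out the shoelace sum; only the two edges meeting at A_2 involve h:
2·Area = [((-4)·3 − h·2) + (h·(-6) − 12·3)] + 32
       = -8·h + -16 = 64
⇒ h = -10.

-10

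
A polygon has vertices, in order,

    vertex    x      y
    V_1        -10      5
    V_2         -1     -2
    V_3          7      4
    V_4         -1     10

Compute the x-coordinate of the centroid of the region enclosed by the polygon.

Apply Gauss's area formula. First the cross-terms c_i = x_i·y_{i+1} − x_{i+1}·y_i:
  25, 10, 74, 95  ⇒  2A = 204, A = 102.
Then Σ (x_i + x_{i+1})·c_i = -816, so x̄ = -816 / (6·102) = -4/3.

-4/3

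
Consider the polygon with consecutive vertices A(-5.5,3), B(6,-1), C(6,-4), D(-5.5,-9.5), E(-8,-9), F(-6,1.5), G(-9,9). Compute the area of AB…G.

110

Apply the shoelace formula: 2A = Σ (x_i·y_{i+1} − x_{i+1}·y_i), indices taken mod 7.
Σ = (-12.5) + (-18) + (-79) + (-26.5) + (-66) + (-40.5) + (22.5) = -220
Area = |Σ|/2 = 110.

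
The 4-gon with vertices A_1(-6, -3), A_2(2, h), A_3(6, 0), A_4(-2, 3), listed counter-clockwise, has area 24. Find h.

Write out the shoelace sum; only the two edges meeting at A_2 involve h:
2·Area = [((-6)·h − 2·(-3)) + (2·0 − 6·h)] + 42
       = -12·h + 48 = 48
⇒ h = 0.

0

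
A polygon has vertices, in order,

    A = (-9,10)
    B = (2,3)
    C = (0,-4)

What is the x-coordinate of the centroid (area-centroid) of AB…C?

-7/3

Apply the shoelace (surveyor's) formula. First the cross-terms c_i = x_i·y_{i+1} − x_{i+1}·y_i:
  -47, -8, -36  ⇒  2A = -91, A = -45.5.
Then Σ (x_i + x_{i+1})·c_i = 637, so x̄ = 637 / (6·(-45.5)) = -7/3.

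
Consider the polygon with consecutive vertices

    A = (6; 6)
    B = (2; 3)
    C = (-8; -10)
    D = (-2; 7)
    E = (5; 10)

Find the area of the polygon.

Apply Gauss's area formula: 2A = Σ (x_i·y_{i+1} − x_{i+1}·y_i), indices taken mod 5.
A→B: (6)(3) − (2)(6) = 6
B→C: (2)(-10) − (-8)(3) = 4
C→D: (-8)(7) − (-2)(-10) = -76
D→E: (-2)(10) − (5)(7) = -55
E→A: (5)(6) − (6)(10) = -30
Σ = -151
Area = |Σ|/2 = 75.5.

75.5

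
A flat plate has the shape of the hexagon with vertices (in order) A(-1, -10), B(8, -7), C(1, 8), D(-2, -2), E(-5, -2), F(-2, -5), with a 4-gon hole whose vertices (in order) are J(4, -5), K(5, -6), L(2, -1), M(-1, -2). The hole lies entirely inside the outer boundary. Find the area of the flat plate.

Outer boundary:
A→B: (-1)(-7) − (8)(-10) = 87
B→C: (8)(8) − (1)(-7) = 71
C→D: (1)(-2) − (-2)(8) = 14
D→E: (-2)(-2) − (-5)(-2) = -6
E→F: (-5)(-5) − (-2)(-2) = 21
F→A: (-2)(-10) − (-1)(-5) = 15
Σ = 202
Area = |Σ|/2 = 101.
Hole:
Apply the surveyor's formula: 2A = Σ (x_i·y_{i+1} − x_{i+1}·y_i), indices taken mod 4.
Σ = (1) + (7) + (-5) + (13) = 16
Area = |Σ|/2 = 8.
Net area = 101 − 8 = 93.

93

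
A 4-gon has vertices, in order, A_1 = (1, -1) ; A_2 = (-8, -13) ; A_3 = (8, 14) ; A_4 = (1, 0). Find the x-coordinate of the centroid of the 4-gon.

Apply the surveyor's formula. First the cross-terms c_i = x_i·y_{i+1} − x_{i+1}·y_i:
  -21, -8, -14, -1  ⇒  2A = -44, A = -22.
Then Σ (x_i + x_{i+1})·c_i = 19, so x̄ = 19 / (6·(-22)) = -19/132.

-19/132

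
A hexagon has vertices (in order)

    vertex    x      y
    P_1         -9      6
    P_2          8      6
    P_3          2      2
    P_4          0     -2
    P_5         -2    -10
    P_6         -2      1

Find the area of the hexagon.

65.5

Σ = (-102) + (4) + (-4) + (-4) + (-22) + (-3) = -131
Area = |Σ|/2 = 65.5.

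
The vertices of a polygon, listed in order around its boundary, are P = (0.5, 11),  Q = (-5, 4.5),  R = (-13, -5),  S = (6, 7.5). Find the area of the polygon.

Apply the shoelace (surveyor's) formula: 2A = Σ (x_i·y_{i+1} − x_{i+1}·y_i), indices taken mod 4.
Σ = (57.25) + (83.5) + (-67.5) + (62.25) = 135.5
Area = |Σ|/2 = 67.75.

67.75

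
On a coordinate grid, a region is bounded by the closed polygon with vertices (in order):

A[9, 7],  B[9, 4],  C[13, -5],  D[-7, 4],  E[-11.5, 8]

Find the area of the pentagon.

134.75

A→B: (9)(4) − (9)(7) = -27
B→C: (9)(-5) − (13)(4) = -97
C→D: (13)(4) − (-7)(-5) = 17
D→E: (-7)(8) − (-11.5)(4) = -10
E→A: (-11.5)(7) − (9)(8) = -152.5
Σ = -269.5
Area = |Σ|/2 = 134.75.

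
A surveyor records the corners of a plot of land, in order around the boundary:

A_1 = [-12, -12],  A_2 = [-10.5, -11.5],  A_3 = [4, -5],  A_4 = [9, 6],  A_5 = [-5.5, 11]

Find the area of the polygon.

254.75

Σ = (12) + (98.5) + (69) + (132) + (198) = 509.5
Area = |Σ|/2 = 254.75.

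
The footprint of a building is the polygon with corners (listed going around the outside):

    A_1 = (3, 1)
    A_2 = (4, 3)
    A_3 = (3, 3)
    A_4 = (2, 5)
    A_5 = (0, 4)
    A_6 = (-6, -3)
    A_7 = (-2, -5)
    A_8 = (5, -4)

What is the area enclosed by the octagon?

61.5

Cross-terms: 5, 3, 9, 8, 24, 24, 33, 17  ⇒  Σ = 123
Area = |Σ|/2 = 61.5.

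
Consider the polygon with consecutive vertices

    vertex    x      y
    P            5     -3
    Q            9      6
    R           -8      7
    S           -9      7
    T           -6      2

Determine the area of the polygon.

103.5

Apply the shoelace (surveyor's) formula: 2A = Σ (x_i·y_{i+1} − x_{i+1}·y_i), indices taken mod 5.
Σ = (57) + (111) + (7) + (24) + (8) = 207
Area = |Σ|/2 = 103.5.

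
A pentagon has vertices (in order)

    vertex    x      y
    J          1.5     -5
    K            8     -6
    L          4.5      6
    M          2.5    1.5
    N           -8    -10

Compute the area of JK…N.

69.875

Σ = (31) + (75) + (-8.25) + (-13) + (55) = 139.75
Area = |Σ|/2 = 69.875.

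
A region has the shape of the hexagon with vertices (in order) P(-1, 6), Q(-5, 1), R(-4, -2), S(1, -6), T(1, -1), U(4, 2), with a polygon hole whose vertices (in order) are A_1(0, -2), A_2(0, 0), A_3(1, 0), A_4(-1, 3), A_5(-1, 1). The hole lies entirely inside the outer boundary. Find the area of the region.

49.5

Outer boundary:
Σ = (29) + (14) + (26) + (5) + (6) + (26) = 106
Area = |Σ|/2 = 53.
Hole:
Σ = (0) + (0) + (3) + (2) + (2) = 7
Area = |Σ|/2 = 3.5.
Net area = 53 − 3.5 = 49.5.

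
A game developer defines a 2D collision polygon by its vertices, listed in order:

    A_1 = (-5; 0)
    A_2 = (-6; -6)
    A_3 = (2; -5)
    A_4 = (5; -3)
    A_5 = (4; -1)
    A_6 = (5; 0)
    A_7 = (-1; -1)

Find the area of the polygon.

46.5

Apply Gauss's area formula: 2A = Σ (x_i·y_{i+1} − x_{i+1}·y_i), indices taken mod 7.
Σ = (30) + (42) + (19) + (7) + (5) + (-5) + (-5) = 93
Area = |Σ|/2 = 46.5.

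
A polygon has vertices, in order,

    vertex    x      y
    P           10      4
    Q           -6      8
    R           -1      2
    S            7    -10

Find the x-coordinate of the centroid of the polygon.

649/168

Apply the shoelace formula. First the cross-terms c_i = x_i·y_{i+1} − x_{i+1}·y_i:
  104, -4, -4, 128  ⇒  2A = 224, A = 112.
Then Σ (x_i + x_{i+1})·c_i = 2596, so x̄ = 2596 / (6·112) = 649/168.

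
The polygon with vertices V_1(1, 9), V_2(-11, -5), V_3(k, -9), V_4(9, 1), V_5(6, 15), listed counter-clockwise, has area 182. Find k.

The doubled signed area Σ (x_i y_{i+1} − x_{i+1} y_i) is linear in k.
With k=0 it equals 442; the coefficient of k is 6 (from the two edges through V_3).
So 6·k + 442 = 2·182 = 364 ⇒ k = -13.

-13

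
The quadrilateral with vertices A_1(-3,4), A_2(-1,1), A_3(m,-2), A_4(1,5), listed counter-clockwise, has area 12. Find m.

0

The doubled signed area Σ (x_i y_{i+1} − x_{i+1} y_i) is linear in m.
With m=0 it equals 24; the coefficient of m is 4 (from the two edges through A_3).
So 4·m + 24 = 2·12 = 24 ⇒ m = 0.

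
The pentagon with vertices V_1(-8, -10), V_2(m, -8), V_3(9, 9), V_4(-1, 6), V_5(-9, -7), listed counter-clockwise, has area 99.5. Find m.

-5

The doubled signed area Σ (x_i y_{i+1} − x_{i+1} y_i) is linear in m.
With m=0 it equals 294; the coefficient of m is 19 (from the two edges through V_2).
So 19·m + 294 = 2·99.5 = 199 ⇒ m = -5.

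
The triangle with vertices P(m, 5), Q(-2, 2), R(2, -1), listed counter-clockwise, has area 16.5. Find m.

Write out the shoelace sum; only the two edges meeting at P involve m:
2·Area = [(2·5 − m·(-1)) + (m·2 − (-2)·5)] + -2
       = 3·m + 18 = 33
⇒ m = 5.

5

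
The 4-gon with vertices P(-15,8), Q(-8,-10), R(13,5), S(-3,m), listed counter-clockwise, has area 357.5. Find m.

15

Write out the shoelace sum; only the two edges meeting at S involve m:
2·Area = [(13·m − (-3)·5) + ((-3)·8 − (-15)·m)] + 304
       = 28·m + 295 = 715
⇒ m = 15.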